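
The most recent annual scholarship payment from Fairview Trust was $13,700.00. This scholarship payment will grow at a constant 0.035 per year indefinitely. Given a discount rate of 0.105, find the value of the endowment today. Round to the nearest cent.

$202564.29

D₁ = D₀ × (1 + g) = $13,700.00 × 1.035 = $14,179.5000
Growing perpetuity: P = D₁ / (r − g) = $14,179.5000 / (0.105 − 0.035) = $202,564.29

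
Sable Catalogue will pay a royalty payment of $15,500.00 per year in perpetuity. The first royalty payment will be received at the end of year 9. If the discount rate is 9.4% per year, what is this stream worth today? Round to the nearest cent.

Value at end of year 8: C / r = $15,500.00 / 0.094 = $164,893.6170
Discount to today: PV = $164,893.6170 / (1 + 0.094)^8 = $164,893.6170 / 2.051817 = $80,364.69

$80364.69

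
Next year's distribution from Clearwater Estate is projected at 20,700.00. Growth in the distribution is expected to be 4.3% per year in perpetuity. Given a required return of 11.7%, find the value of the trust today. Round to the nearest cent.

Growing perpetuity: P = D₁ / (r − g) = 20,700.0000 / (0.117 − 0.043) = 279,729.73

279729.73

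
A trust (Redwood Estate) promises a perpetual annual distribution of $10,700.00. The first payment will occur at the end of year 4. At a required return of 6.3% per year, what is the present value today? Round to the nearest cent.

Value at end of year 3: C / r = $10,700.00 / 0.063 = $169,841.2698
Discount to today: PV = $169,841.2698 / (1 + 0.063)^3 = $169,841.2698 / 1.201157 = $141,398.05

$141398.05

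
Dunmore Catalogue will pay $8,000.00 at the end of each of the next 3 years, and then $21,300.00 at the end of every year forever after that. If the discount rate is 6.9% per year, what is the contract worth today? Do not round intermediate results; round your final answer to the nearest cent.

$273728.38

PV of 3-year annuity: $8,000.00 × [1 − (1+0.069)^−3] / 0.069 = 21032.94526
Perpetuity value at year 3: $21,300.00 / 0.069 = 308695.65217
PV of perpetuity: 308695.65217 / (1+0.069)^3 = 252695.43541
Total PV = 21032.94526 + 252695.43541 = 273728.38068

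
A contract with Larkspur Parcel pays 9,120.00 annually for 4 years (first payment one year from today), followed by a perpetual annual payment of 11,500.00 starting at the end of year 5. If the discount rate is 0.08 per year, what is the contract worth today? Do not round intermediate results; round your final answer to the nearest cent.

PV of 4-year annuity: 9,120.00 × [1 − (1+0.08)^−4] / 0.08 = 30206.59678
Perpetuity value at year 4: 11,500.00 / 0.08 = 143750.00000
PV of perpetuity: 143750.00000 / (1+0.08)^4 = 105660.54134
Total PV = 30206.59678 + 105660.54134 = 135867.13812

135867.14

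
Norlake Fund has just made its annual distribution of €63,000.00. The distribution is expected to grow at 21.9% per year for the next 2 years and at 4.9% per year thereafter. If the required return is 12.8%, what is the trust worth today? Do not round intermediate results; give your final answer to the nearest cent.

D_1 = 76797.00000
D_2 = 93615.54300
Terminal value at year 2: TV = D_2×(1+g_2)/(r−g_2) = 98202.70461/0.079 = 1243072.21022
P_0 = D_1/(1+r)^1 + D_2/(1+r)^2 + TV/(1+r)^2
    = 68082.44681 + 73574.91371 + 976963.09464 = 1118620.45516

€1118620.46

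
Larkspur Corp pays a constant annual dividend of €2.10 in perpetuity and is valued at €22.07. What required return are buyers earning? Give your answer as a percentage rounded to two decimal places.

9.52%

P = C/r ⇒ r = C/P = €2.10/€22.07 = 0.095152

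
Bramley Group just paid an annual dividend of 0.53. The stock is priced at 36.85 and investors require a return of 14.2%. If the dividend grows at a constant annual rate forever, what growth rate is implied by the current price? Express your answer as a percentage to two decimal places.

12.58%

P = D₀(1+g)/(r−g) ⇒ P(r−g) = D₀(1+g) ⇒ g(P+D₀) = P·r − D₀
g = (P·r − D₀)/(P + D₀) = (36.85×0.142 − 0.53) / (36.85 + 0.53) = 0.125808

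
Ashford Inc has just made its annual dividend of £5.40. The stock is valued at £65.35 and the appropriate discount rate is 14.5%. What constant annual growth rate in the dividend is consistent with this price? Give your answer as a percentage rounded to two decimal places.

P = D₀(1+g)/(r−g) ⇒ P(r−g) = D₀(1+g) ⇒ g(P+D₀) = P·r − D₀
g = (P·r − D₀)/(P + D₀) = (£65.35×0.145 − £5.40) / (£65.35 + £5.40) = 0.057608

5.76%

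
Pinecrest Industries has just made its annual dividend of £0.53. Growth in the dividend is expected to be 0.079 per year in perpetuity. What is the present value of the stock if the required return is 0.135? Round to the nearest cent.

D₁ = D₀ × (1 + g) = £0.53 × 1.079 = £0.5719
Growing perpetuity: P = D₁ / (r − g) = £0.5719 / (0.135 − 0.079) = £10.21

£10.21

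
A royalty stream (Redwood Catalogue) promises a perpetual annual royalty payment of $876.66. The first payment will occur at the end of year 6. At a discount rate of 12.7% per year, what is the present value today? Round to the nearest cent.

$3796.71

Value at end of year 5: C / r = $876.66 / 0.127 = $6,902.8346
Discount to today: PV = $6,902.8346 / (1 + 0.127)^5 = $6,902.8346 / 1.818108 = $3,796.71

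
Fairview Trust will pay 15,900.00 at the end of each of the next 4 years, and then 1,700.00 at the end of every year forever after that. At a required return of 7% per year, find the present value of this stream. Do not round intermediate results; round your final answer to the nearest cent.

PV of 4-year annuity: 15,900.00 × [1 − (1+0.07)^−4] / 0.07 = 53856.65898
Perpetuity value at year 4: 1,700.00 / 0.07 = 24285.71429
PV of perpetuity: 24285.71429 / (1+0.07)^4 = 18527.45515
Total PV = 53856.65898 + 18527.45515 = 72384.11413

72384.11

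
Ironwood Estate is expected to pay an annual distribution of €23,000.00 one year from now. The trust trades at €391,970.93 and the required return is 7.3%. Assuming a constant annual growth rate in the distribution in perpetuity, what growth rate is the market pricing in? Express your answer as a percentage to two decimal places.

1.43%

P = D₁/(r−g) ⇒ g = r − D₁/P = 0.073 − €23,000.00/€391,970.93 = 0.014322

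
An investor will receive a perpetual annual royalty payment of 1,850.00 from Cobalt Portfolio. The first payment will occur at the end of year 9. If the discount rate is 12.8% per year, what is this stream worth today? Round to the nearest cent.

Value at end of year 8: C / r = 1,850.00 / 0.128 = 14,453.1250
Discount to today: PV = 14,453.1250 / (1 + 0.128)^8 = 14,453.1250 / 2.621035 = 5,514.28

5514.28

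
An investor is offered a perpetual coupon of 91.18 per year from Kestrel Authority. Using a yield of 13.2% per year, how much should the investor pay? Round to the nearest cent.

690.76

Level perpetuity: PV = C / r = 91.18 / 0.132 = 690.76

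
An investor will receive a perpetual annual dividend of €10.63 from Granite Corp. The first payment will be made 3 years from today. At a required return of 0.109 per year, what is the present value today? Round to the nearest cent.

Value at end of year 2: C / r = €10.63 / 0.109 = €97.5229
Discount to today: PV = €97.5229 / (1 + 0.109)^2 = €97.5229 / 1.229881 = €79.29

€79.29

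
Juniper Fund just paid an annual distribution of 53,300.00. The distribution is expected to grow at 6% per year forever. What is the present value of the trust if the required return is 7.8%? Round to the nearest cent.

3138777.78

D₁ = D₀ × (1 + g) = 53,300.00 × 1.06 = 56,498.0000
Growing perpetuity: P = D₁ / (r − g) = 56,498.0000 / (0.078 − 0.06) = 3,138,777.78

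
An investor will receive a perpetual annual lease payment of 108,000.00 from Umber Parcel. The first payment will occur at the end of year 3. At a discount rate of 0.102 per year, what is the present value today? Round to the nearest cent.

871887.39

Value at end of year 2: C / r = 108,000.00 / 0.102 = 1,058,823.5294
Discount to today: PV = 1,058,823.5294 / (1 + 0.102)^2 = 1,058,823.5294 / 1.214404 = 871,887.39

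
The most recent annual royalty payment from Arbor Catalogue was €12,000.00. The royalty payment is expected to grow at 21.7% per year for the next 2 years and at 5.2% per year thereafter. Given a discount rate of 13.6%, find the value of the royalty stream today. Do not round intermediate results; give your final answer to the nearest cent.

€199109.28

D_1 = 14604.00000
D_2 = 17773.06800
Terminal value at year 2: TV = D_2×(1+g_2)/(r−g_2) = 18697.26754/0.084 = 222586.51829
P_0 = D_1/(1+r)^1 + D_2/(1+r)^2 + TV/(1+r)^2
    = 12855.63380 + 13772.27671 + 172481.37018 = 199109.28068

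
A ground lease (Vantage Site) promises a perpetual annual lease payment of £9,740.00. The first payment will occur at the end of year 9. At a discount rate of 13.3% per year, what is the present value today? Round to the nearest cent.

Value at end of year 8: C / r = £9,740.00 / 0.133 = £73,233.0827
Discount to today: PV = £73,233.0827 / (1 + 0.133)^8 = £73,233.0827 / 2.715434 = £26,969.20

£26969.20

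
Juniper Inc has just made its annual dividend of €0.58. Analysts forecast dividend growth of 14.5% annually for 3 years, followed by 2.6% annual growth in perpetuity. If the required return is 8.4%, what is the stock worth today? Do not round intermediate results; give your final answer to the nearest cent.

D_1 = 0.66410
D_2 = 0.76039
D_3 = 0.87065
Terminal value at year 3: TV = D_3×(1+g_2)/(r−g_2) = 0.89329/0.058 = 15.40153
P_0 = D_1/(1+r)^1 + D_2/(1+r)^2 + D_3/(1+r)^3 + TV/(1+r)^3
    = 0.61264 + 0.64711 + 0.68353 + 12.09138 = 14.03466

€14.03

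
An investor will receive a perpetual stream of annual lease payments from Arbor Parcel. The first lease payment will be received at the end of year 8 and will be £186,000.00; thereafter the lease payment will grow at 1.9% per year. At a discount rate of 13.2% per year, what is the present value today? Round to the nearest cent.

£691050.07

Value at end of year 7: C₁ / (r − g) = £186,000.00 / (0.132 − 0.019) = £1,646,017.6991
Discount to today: PV = £1,646,017.6991 / (1 + 0.132)^7 = £1,646,017.6991 / 2.381908 = £691,050.07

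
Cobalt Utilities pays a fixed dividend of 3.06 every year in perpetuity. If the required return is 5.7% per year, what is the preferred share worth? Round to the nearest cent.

53.68

Level perpetuity: PV = C / r = 3.06 / 0.057 = 53.68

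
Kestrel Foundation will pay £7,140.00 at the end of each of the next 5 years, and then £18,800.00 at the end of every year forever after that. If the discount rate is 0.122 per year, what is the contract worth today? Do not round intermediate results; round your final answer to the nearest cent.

£112274.09

PV of 5-year annuity: £7,140.00 × [1 − (1+0.122)^−5] / 0.122 = 25611.08795
Perpetuity value at year 5: £18,800.00 / 0.122 = 154098.36066
PV of perpetuity: 154098.36066 / (1+0.122)^5 = 86663.00302
Total PV = 25611.08795 + 86663.00302 = 112274.09097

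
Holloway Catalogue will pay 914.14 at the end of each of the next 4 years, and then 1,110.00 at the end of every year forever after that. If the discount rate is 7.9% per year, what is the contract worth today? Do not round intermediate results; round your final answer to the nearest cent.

PV of 4-year annuity: 914.14 × [1 − (1+0.079)^−4] / 0.079 = 3034.49931
Perpetuity value at year 4: 1,110.00 / 0.079 = 14050.63291
PV of perpetuity: 14050.63291 / (1+0.079)^4 = 10365.97385
Total PV = 3034.49931 + 10365.97385 = 13400.47316

13400.47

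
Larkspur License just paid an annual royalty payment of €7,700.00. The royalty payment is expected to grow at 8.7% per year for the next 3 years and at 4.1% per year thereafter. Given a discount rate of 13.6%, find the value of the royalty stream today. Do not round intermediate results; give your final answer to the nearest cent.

D_1 = 8369.90000
D_2 = 9098.08130
D_3 = 9889.61437
Terminal value at year 3: TV = D_3×(1+g_2)/(r−g_2) = 10295.08856/0.095 = 108369.35329
P_0 = D_1/(1+r)^1 + D_2/(1+r)^2 + D_3/(1+r)^3 + TV/(1+r)^3
    = 7367.86972 + 7050.06548 + 6745.96934 + 73921.62197 = 95085.52652

€95085.53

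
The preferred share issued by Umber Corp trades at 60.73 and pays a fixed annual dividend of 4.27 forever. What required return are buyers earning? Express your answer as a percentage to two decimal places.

7.03%

P = C/r ⇒ r = C/P = 4.27/60.73 = 0.070311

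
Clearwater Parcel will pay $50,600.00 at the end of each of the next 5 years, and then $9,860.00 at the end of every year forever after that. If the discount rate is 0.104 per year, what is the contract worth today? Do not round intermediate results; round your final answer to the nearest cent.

PV of 5-year annuity: $50,600.00 × [1 − (1+0.104)^−5] / 0.104 = 189869.70550
Perpetuity value at year 5: $9,860.00 / 0.104 = 94807.69231
PV of perpetuity: 94807.69231 / (1+0.104)^5 = 57809.36630
Total PV = 189869.70550 + 57809.36630 = 247679.07180

$247679.07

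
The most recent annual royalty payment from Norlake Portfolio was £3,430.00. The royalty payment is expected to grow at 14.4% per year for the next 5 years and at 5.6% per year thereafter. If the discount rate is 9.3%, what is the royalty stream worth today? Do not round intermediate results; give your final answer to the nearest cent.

£142671.53

D_1 = 3923.92000
D_2 = 4488.96448
D_3 = 5135.37537
D_4 = 5874.86942
D_5 = 6720.85061
Terminal value at year 5: TV = D_5×(1+g_2)/(r−g_2) = 7097.21825/0.037 = 191816.70941
P_0 = D_1/(1+r)^1 + D_2/(1+r)^2 + D_3/(1+r)^3 + D_4/(1+r)^4 + D_5/(1+r)^5 + TV/(1+r)^5
    = 3590.04575 + 3757.55932 + 3932.88917 + 4116.40001 + 4308.47356 + 122966.16443 = 142671.53223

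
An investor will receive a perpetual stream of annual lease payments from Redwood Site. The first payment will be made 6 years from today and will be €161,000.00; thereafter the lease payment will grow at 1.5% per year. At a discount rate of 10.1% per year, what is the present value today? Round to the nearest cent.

€1157153.12

Value at end of year 5: C₁ / (r − g) = €161,000.00 / (0.101 − 0.015) = €1,872,093.0233
Discount to today: PV = €1,872,093.0233 / (1 + 0.101)^5 = €1,872,093.0233 / 1.617844 = €1,157,153.12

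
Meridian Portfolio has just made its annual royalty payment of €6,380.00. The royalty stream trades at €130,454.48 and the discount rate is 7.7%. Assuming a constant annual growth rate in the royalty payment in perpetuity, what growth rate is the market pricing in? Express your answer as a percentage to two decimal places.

2.68%

P = D₀(1+g)/(r−g) ⇒ P(r−g) = D₀(1+g) ⇒ g(P+D₀) = P·r − D₀
g = (P·r − D₀)/(P + D₀) = (€130,454.48×0.077 − €6,380.00) / (€130,454.48 + €6,380.00) = 0.026784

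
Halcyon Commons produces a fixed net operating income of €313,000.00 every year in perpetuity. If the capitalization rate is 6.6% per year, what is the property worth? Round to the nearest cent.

€4742424.24

Level perpetuity: PV = C / r = €313,000.00 / 0.066 = €4,742,424.24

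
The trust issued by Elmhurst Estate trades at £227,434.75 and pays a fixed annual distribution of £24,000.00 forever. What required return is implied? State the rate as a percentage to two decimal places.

P = C/r ⇒ r = C/P = £24,000.00/£227,434.75 = 0.105525

10.55%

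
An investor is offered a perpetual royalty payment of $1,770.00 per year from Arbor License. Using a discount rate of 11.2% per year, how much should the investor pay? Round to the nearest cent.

$15803.57

Level perpetuity: PV = C / r = $1,770.00 / 0.112 = $15,803.57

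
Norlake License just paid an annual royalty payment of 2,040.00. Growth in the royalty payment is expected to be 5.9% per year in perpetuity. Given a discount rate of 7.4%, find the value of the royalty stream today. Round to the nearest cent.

D₁ = D₀ × (1 + g) = 2,040.00 × 1.059 = 2,160.3600
Growing perpetuity: P = D₁ / (r − g) = 2,160.3600 / (0.074 − 0.059) = 144,024.00

144024.00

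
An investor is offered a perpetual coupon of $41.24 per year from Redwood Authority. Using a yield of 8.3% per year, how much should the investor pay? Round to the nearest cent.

$496.87

Level perpetuity: PV = C / r = $41.24 / 0.083 = $496.87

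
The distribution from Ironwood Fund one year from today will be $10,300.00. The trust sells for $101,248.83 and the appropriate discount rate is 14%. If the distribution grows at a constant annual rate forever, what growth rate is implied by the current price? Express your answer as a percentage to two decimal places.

P = D₁/(r−g) ⇒ g = r − D₁/P = 0.14 − $10,300.00/$101,248.83 = 0.038270

3.83%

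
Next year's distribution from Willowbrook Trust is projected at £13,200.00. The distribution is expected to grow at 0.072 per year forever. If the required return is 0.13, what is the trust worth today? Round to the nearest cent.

£227586.21

Growing perpetuity: P = D₁ / (r − g) = £13,200.0000 / (0.13 − 0.072) = £227,586.21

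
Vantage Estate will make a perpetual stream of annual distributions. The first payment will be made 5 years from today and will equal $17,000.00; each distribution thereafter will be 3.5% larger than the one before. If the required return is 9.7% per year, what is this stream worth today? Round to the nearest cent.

Value at end of year 4: C₁ / (r − g) = $17,000.00 / (0.097 − 0.035) = $274,193.5484
Discount to today: PV = $274,193.5484 / (1 + 0.097)^4 = $274,193.5484 / 1.448193 = $189,334.92

$189334.92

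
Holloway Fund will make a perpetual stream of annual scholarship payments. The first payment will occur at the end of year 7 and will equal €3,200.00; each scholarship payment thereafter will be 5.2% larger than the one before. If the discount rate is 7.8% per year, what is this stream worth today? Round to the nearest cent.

Value at end of year 6: C₁ / (r − g) = €3,200.00 / (0.078 − 0.052) = €123,076.9231
Discount to today: PV = €123,076.9231 / (1 + 0.078)^6 = €123,076.9231 / 1.569324 = €78,426.72

€78426.72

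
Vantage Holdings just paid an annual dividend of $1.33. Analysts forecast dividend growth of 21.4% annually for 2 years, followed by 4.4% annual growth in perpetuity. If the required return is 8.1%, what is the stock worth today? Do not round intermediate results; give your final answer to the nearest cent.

D_1 = 1.61462
D_2 = 1.96015
Terminal value at year 2: TV = D_2×(1+g_2)/(r−g_2) = 2.04640/0.037 = 55.30798
P_0 = D_1/(1+r)^1 + D_2/(1+r)^2 + TV/(1+r)^2
    = 1.49364 + 1.67740 + 47.32999 = 50.50103

$50.50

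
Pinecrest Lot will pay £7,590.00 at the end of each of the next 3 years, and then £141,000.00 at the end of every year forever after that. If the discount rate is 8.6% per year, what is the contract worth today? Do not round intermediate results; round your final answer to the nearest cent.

£1299412.85

PV of 3-year annuity: £7,590.00 × [1 − (1+0.086)^−3] / 0.086 = 19350.32023
Perpetuity value at year 3: £141,000.00 / 0.086 = 1639534.88372
PV of perpetuity: 1639534.88372 / (1+0.086)^3 = 1280062.53165
Total PV = 19350.32023 + 1280062.53165 = 1299412.85188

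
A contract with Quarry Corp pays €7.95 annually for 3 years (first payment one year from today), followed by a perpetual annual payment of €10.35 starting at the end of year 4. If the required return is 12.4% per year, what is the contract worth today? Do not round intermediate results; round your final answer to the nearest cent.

PV of 3-year annuity: €7.95 × [1 − (1+0.124)^−3] / 0.124 = 18.96407
Perpetuity value at year 3: €10.35 / 0.124 = 83.46774
PV of perpetuity: 83.46774 / (1+0.124)^3 = 58.77867
Total PV = 18.96407 + 58.77867 = 77.74274

€77.74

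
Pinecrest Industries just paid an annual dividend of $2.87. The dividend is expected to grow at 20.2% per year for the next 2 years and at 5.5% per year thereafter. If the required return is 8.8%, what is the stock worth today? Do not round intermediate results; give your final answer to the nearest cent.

$118.66

D_1 = 3.44974
D_2 = 4.14659
Terminal value at year 2: TV = D_2×(1+g_2)/(r−g_2) = 4.37465/0.033 = 132.56515
P_0 = D_1/(1+r)^1 + D_2/(1+r)^2 + TV/(1+r)^2
    = 3.17072 + 3.50294 + 111.98802 = 118.66168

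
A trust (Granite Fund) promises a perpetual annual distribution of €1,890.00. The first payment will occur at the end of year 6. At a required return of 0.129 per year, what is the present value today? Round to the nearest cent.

Value at end of year 5: C / r = €1,890.00 / 0.129 = €14,651.1628
Discount to today: PV = €14,651.1628 / (1 + 0.129)^5 = €14,651.1628 / 1.834297 = €7,987.34

€7987.34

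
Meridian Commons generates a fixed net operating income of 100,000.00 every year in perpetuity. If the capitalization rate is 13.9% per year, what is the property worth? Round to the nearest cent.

Level perpetuity: PV = C / r = 100,000.00 / 0.139 = 719,424.46

719424.46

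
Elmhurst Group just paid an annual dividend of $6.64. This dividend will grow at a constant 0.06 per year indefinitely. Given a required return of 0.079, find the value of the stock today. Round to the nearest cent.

D₁ = D₀ × (1 + g) = $6.64 × 1.06 = $7.0384
Growing perpetuity: P = D₁ / (r − g) = $7.0384 / (0.079 − 0.06) = $370.44

$370.44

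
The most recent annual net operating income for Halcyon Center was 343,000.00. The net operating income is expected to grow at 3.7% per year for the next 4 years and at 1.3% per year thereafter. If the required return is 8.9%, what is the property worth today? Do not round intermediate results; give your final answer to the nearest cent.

4975035.57

D_1 = 355691.00000
D_2 = 368851.56700
D_3 = 382499.07498
D_4 = 396651.54075
Terminal value at year 4: TV = D_4×(1+g_2)/(r−g_2) = 401808.01078/0.076 = 5286947.51030
P_0 = D_1/(1+r)^1 + D_2/(1+r)^2 + D_3/(1+r)^3 + D_4/(1+r)^4 + TV/(1+r)^4
    = 326621.67126 + 311025.41147 + 296173.87667 + 282031.50607 + 3759183.10065 = 4975035.56613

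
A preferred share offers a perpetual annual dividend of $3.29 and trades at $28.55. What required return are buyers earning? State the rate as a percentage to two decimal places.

11.52%

P = C/r ⇒ r = C/P = $3.29/$28.55 = 0.115236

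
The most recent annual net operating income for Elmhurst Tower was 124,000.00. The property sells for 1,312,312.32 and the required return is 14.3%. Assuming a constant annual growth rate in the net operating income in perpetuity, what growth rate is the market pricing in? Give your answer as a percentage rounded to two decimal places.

P = D₀(1+g)/(r−g) ⇒ P(r−g) = D₀(1+g) ⇒ g(P+D₀) = P·r − D₀
g = (P·r − D₀)/(P + D₀) = (1,312,312.32×0.143 − 124,000.00) / (1,312,312.32 + 124,000.00) = 0.044322

4.43%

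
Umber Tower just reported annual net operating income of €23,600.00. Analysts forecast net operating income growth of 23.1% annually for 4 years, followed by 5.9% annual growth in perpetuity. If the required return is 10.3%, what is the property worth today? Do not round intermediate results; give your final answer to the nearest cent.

€1006376.25

D_1 = 29051.60000
D_2 = 35762.51960
D_3 = 44023.66163
D_4 = 54193.12746
Terminal value at year 4: TV = D_4×(1+g_2)/(r−g_2) = 57390.52198/0.044 = 1304330.04509
P_0 = D_1/(1+r)^1 + D_2/(1+r)^2 + D_3/(1+r)^3 + D_4/(1+r)^4 + TV/(1+r)^4
    = 26338.71260 + 29395.24498 + 32806.47921 + 36613.57743 + 881222.23869 = 1006376.25292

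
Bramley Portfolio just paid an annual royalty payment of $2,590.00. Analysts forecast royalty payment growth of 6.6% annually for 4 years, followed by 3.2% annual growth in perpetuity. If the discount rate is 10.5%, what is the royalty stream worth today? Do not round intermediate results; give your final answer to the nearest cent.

D_1 = 2760.94000
D_2 = 2943.16204
D_3 = 3137.41073
D_4 = 3344.47984
Terminal value at year 4: TV = D_4×(1+g_2)/(r−g_2) = 3451.50320/0.073 = 47280.86573
P_0 = D_1/(1+r)^1 + D_2/(1+r)^2 + D_3/(1+r)^3 + D_4/(1+r)^4 + TV/(1+r)^4
    = 2498.58824 + 2410.40277 + 2325.32973 + 2243.25927 + 31712.92555 = 41190.50555

$41190.51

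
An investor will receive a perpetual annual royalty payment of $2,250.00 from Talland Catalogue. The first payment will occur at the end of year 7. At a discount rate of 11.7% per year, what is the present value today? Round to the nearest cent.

$9900.97

Value at end of year 6: C / r = $2,250.00 / 0.117 = $19,230.7692
Discount to today: PV = $19,230.7692 / (1 + 0.117)^6 = $19,230.7692 / 1.942312 = $9,900.97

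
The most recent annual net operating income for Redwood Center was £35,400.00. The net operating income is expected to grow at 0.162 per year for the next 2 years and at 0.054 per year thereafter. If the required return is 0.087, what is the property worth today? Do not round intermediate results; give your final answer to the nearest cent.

£1370357.28

D_1 = 41134.80000
D_2 = 47798.63760
Terminal value at year 2: TV = D_2×(1+g_2)/(r−g_2) = 50379.76403/0.033 = 1526659.51607
P_0 = D_1/(1+r)^1 + D_2/(1+r)^2 + TV/(1+r)^2
    = 37842.50230 + 40453.53052 + 1292061.24744 = 1370357.28025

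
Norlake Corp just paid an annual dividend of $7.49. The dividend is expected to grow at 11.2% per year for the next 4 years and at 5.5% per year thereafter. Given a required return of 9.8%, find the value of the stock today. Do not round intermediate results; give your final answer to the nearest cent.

D_1 = 8.32888
D_2 = 9.26171
D_3 = 10.29903
D_4 = 11.45252
Terminal value at year 4: TV = D_4×(1+g_2)/(r−g_2) = 12.08241/0.043 = 280.98619
P_0 = D_1/(1+r)^1 + D_2/(1+r)^2 + D_3/(1+r)^3 + D_4/(1+r)^4 + TV/(1+r)^4
    = 7.58550 + 7.68222 + 7.78017 + 7.87937 + 193.31948 = 224.24674

$224.25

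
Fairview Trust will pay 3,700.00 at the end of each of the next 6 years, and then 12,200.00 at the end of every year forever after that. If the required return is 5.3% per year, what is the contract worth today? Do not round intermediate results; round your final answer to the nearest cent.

PV of 6-year annuity: 3,700.00 × [1 − (1+0.053)^−6] / 0.053 = 18601.22035
Perpetuity value at year 6: 12,200.00 / 0.053 = 230188.67925
PV of perpetuity: 230188.67925 / (1+0.053)^6 = 168854.92567
Total PV = 18601.22035 + 168854.92567 = 187456.14601

187456.15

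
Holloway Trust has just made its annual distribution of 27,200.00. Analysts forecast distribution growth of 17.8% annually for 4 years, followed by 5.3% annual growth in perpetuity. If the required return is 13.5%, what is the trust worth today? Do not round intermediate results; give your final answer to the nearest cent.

D_1 = 32041.60000
D_2 = 37745.00480
D_3 = 44463.61565
D_4 = 52378.13924
Terminal value at year 4: TV = D_4×(1+g_2)/(r−g_2) = 55154.18062/0.082 = 672611.95879
P_0 = D_1/(1+r)^1 + D_2/(1+r)^2 + D_3/(1+r)^3 + D_4/(1+r)^4 + TV/(1+r)^4
    = 28230.48458 + 29300.00955 + 30410.05396 + 31562.15292 + 405304.23205 = 524806.93307

524806.93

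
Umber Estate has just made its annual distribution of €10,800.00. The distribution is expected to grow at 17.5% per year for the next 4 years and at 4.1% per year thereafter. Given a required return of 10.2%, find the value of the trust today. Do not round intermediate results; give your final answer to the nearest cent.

€289059.44

D_1 = 12690.00000
D_2 = 14910.75000
D_3 = 17520.13125
D_4 = 20586.15422
Terminal value at year 4: TV = D_4×(1+g_2)/(r−g_2) = 21430.18654/0.061 = 351314.53347
P_0 = D_1/(1+r)^1 + D_2/(1+r)^2 + D_3/(1+r)^3 + D_4/(1+r)^4 + TV/(1+r)^4
    = 11515.42650 + 12278.24513 + 13091.59531 + 13958.82440 + 238215.34751 = 289059.43884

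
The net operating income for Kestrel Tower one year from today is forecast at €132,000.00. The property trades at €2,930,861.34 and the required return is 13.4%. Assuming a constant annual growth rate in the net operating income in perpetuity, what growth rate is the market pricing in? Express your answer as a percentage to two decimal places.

P = D₁/(r−g) ⇒ g = r − D₁/P = 0.134 − €132,000.00/€2,930,861.34 = 0.088962

8.90%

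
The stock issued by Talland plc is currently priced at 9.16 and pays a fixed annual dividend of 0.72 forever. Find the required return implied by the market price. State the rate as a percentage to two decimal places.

7.86%

P = C/r ⇒ r = C/P = 0.72/9.16 = 0.078603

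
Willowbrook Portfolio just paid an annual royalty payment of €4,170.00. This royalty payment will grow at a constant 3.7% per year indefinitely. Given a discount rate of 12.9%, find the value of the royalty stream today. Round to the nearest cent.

D₁ = D₀ × (1 + g) = €4,170.00 × 1.037 = €4,324.2900
Growing perpetuity: P = D₁ / (r − g) = €4,324.2900 / (0.129 − 0.037) = €47,003.15

€47003.15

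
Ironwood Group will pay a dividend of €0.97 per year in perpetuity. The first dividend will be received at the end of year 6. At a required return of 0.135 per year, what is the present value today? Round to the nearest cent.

Value at end of year 5: C / r = €0.97 / 0.135 = €7.1852
Discount to today: PV = €7.1852 / (1 + 0.135)^5 = €7.1852 / 1.883559 = €3.81

€3.81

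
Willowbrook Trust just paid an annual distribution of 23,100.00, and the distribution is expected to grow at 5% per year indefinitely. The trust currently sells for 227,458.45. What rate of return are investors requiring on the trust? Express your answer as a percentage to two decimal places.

D₁ = 23,100.00 × 1.05 = 24,255.0000
P = D₁/(r − g) ⇒ r = D₁/P + g = 24,255.0000/227,458.45 + 0.05 = 0.106635 + 0.05 = 0.156635

15.66%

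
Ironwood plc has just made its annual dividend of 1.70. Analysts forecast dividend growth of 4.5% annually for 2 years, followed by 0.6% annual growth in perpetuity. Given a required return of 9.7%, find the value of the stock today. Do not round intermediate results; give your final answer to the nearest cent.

D_1 = 1.77650
D_2 = 1.85644
Terminal value at year 2: TV = D_2×(1+g_2)/(r−g_2) = 1.86758/0.091 = 20.52287
P_0 = D_1/(1+r)^1 + D_2/(1+r)^2 + TV/(1+r)^2
    = 1.61942 + 1.54265 + 17.05394 = 20.21601

20.22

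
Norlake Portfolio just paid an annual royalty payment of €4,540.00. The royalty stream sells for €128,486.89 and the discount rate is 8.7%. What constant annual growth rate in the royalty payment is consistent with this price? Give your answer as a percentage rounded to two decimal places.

P = D₀(1+g)/(r−g) ⇒ P(r−g) = D₀(1+g) ⇒ g(P+D₀) = P·r − D₀
g = (P·r − D₀)/(P + D₀) = (€128,486.89×0.087 − €4,540.00) / (€128,486.89 + €4,540.00) = 0.049902

4.99%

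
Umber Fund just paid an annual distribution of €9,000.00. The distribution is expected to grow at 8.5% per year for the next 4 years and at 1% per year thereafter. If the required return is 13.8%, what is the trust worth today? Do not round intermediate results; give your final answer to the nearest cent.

D_1 = 9765.00000
D_2 = 10595.02500
D_3 = 11495.60212
D_4 = 12472.72831
Terminal value at year 4: TV = D_4×(1+g_2)/(r−g_2) = 12597.45559/0.128 = 98417.62179
P_0 = D_1/(1+r)^1 + D_2/(1+r)^2 + D_3/(1+r)^3 + D_4/(1+r)^4 + TV/(1+r)^4
    = 8580.84359 + 8181.20851 + 7800.18562 + 7436.90808 + 58681.85286 = 90680.99867

€90681.00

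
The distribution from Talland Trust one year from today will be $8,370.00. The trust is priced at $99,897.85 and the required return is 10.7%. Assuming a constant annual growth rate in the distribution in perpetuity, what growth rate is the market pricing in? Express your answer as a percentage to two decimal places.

2.32%

P = D₁/(r−g) ⇒ g = r − D₁/P = 0.107 − $8,370.00/$99,897.85 = 0.023214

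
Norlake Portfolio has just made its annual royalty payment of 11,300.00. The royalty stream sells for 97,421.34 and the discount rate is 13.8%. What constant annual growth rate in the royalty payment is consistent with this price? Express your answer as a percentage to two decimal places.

P = D₀(1+g)/(r−g) ⇒ P(r−g) = D₀(1+g) ⇒ g(P+D₀) = P·r − D₀
g = (P·r − D₀)/(P + D₀) = (97,421.34×0.138 − 11,300.00) / (97,421.34 + 11,300.00) = 0.019721

1.97%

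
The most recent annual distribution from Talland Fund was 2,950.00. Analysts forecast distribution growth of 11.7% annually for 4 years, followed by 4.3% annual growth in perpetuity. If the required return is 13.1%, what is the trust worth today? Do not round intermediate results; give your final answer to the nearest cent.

44704.21

D_1 = 3295.15000
D_2 = 3680.68255
D_3 = 4111.32241
D_4 = 4592.34713
Terminal value at year 4: TV = D_4×(1+g_2)/(r−g_2) = 4789.81806/0.088 = 54429.75064
P_0 = D_1/(1+r)^1 + D_2/(1+r)^2 + D_3/(1+r)^3 + D_4/(1+r)^4 + TV/(1+r)^4
    = 2913.48364 + 2877.41930 + 2841.80138 + 2806.62435 + 33264.87724 = 44704.20591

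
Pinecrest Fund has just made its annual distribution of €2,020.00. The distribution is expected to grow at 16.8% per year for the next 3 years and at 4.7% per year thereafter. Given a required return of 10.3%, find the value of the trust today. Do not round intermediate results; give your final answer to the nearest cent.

D_1 = 2359.36000
D_2 = 2755.73248
D_3 = 3218.69554
Terminal value at year 3: TV = D_3×(1+g_2)/(r−g_2) = 3369.97423/0.056 = 60178.11119
P_0 = D_1/(1+r)^1 + D_2/(1+r)^2 + D_3/(1+r)^3 + TV/(1+r)^3
    = 2139.03898 + 2265.09296 + 2398.57532 + 44844.79212 = 51647.49938

€51647.50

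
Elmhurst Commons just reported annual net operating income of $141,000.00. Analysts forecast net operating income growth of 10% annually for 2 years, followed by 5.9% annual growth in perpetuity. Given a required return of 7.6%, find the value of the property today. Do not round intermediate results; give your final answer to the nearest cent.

D_1 = 155100.00000
D_2 = 170610.00000
Terminal value at year 2: TV = D_2×(1+g_2)/(r−g_2) = 180675.99000/0.017 = 10627999.41176
P_0 = D_1/(1+r)^1 + D_2/(1+r)^2 + TV/(1+r)^2
    = 144144.98141 + 147360.11111 + 9179668.09794 = 9471173.19047

$9471173.19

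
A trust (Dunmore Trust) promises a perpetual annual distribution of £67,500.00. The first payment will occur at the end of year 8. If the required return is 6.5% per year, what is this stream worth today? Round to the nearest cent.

Value at end of year 7: C / r = £67,500.00 / 0.065 = £1,038,461.5385
Discount to today: PV = £1,038,461.5385 / (1 + 0.065)^7 = £1,038,461.5385 / 1.553987 = £668,256.45

£668256.45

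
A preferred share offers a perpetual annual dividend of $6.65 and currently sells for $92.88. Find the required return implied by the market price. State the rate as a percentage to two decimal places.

7.16%

P = C/r ⇒ r = C/P = $6.65/$92.88 = 0.071598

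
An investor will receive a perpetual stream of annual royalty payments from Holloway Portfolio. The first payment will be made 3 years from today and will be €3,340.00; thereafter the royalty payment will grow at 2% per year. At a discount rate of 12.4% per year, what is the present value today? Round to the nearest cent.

€25420.29

Value at end of year 2: C₁ / (r − g) = €3,340.00 / (0.124 − 0.02) = €32,115.3846
Discount to today: PV = €32,115.3846 / (1 + 0.124)^2 = €32,115.3846 / 1.263376 = €25,420.29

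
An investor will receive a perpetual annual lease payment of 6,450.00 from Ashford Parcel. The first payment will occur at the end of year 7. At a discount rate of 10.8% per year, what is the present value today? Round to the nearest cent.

32277.31

Value at end of year 6: C / r = 6,450.00 / 0.108 = 59,722.2222
Discount to today: PV = 59,722.2222 / (1 + 0.108)^6 = 59,722.2222 / 1.850285 = 32,277.31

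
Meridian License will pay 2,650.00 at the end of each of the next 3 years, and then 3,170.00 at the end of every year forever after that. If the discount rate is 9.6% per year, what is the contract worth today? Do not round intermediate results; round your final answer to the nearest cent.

31718.51

PV of 3-year annuity: 2,650.00 × [1 − (1+0.096)^−3] / 0.096 = 6636.84401
Perpetuity value at year 3: 3,170.00 / 0.096 = 33020.83333
PV of perpetuity: 33020.83333 / (1+0.096)^3 = 25081.66522
Total PV = 6636.84401 + 25081.66522 = 31718.50923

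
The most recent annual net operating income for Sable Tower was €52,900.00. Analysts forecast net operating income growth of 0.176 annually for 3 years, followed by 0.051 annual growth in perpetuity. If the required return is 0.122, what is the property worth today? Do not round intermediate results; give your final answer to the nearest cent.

€1076133.28

D_1 = 62210.40000
D_2 = 73159.43040
D_3 = 86035.49015
Terminal value at year 3: TV = D_3×(1+g_2)/(r−g_2) = 90423.30015/0.071 = 1273567.60772
P_0 = D_1/(1+r)^1 + D_2/(1+r)^2 + D_3/(1+r)^3 + TV/(1+r)^3
    = 55445.98930 + 58114.51285 + 60911.46802 + 901661.30827 = 1076133.27845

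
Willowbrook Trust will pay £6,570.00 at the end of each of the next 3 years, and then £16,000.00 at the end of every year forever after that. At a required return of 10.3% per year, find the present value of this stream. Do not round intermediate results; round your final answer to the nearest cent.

PV of 3-year annuity: £6,570.00 × [1 − (1+0.103)^−3] / 0.103 = 16252.70923
Perpetuity value at year 3: £16,000.00 / 0.103 = 155339.80583
PV of perpetuity: 155339.80583 / (1+0.103)^3 = 115759.38761
Total PV = 16252.70923 + 115759.38761 = 132012.09684

£132012.10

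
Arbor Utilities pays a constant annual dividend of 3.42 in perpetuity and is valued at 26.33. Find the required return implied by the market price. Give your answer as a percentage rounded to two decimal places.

12.99%

P = C/r ⇒ r = C/P = 3.42/26.33 = 0.129890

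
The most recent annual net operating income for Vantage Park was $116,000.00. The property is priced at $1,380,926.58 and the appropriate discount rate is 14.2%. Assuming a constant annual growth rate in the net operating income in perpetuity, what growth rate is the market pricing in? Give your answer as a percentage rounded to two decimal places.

P = D₀(1+g)/(r−g) ⇒ P(r−g) = D₀(1+g) ⇒ g(P+D₀) = P·r − D₀
g = (P·r − D₀)/(P + D₀) = ($1,380,926.58×0.142 − $116,000.00) / ($1,380,926.58 + $116,000.00) = 0.053504

5.35%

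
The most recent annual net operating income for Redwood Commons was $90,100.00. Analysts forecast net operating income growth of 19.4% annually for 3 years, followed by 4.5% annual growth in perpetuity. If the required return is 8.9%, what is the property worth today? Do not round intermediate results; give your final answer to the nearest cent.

$3146300.93

D_1 = 107579.40000
D_2 = 128449.80360
D_3 = 153369.06550
Terminal value at year 3: TV = D_3×(1+g_2)/(r−g_2) = 160270.67345/0.044 = 3642515.30559
P_0 = D_1/(1+r)^1 + D_2/(1+r)^2 + D_3/(1+r)^3 + TV/(1+r)^3
    = 98787.32782 + 108312.27679 + 118755.60926 + 2820445.71993 = 3146300.93380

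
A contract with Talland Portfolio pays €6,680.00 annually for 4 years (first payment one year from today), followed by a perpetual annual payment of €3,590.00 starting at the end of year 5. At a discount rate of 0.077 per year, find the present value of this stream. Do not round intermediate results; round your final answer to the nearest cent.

PV of 4-year annuity: €6,680.00 × [1 − (1+0.077)^−4] / 0.077 = 22273.55924
Perpetuity value at year 4: €3,590.00 / 0.077 = 46623.37662
PV of perpetuity: 46623.37662 / (1+0.077)^4 = 34653.00572
Total PV = 22273.55924 + 34653.00572 = 56926.56495

€56926.56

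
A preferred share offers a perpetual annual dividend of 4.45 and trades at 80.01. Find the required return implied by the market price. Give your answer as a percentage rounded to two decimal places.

P = C/r ⇒ r = C/P = 4.45/80.01 = 0.055618

5.56%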